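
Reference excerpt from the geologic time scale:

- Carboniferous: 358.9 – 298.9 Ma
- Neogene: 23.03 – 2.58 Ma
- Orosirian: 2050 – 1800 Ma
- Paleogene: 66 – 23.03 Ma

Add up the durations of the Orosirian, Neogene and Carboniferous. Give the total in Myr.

330.45 million years

Each duration: Orosirian = 250; Neogene = 20.45; Carboniferous = 60.
Sum: 250 + 20.45 + 60 = 330.45 Myr.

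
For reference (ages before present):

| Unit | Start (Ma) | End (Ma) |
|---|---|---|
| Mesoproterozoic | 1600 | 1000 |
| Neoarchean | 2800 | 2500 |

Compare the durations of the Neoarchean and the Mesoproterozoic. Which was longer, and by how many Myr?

Mesoproterozoic, by 300 million years

Neoarchean: 2800 − 2500 = 300 Myr.
Mesoproterozoic: 1600 − 1000 = 600 Myr.
Difference: 600 − 300 = 300 Myr, so the Mesoproterozoic was longer.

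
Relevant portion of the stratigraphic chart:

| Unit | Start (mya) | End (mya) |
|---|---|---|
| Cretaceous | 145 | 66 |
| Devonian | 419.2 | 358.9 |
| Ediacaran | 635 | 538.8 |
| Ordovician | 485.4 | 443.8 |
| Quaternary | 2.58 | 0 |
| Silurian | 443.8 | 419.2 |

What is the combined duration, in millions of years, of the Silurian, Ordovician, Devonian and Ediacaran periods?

222.7 million years

Each duration: Silurian = 24.6; Ordovician = 41.6; Devonian = 60.3; Ediacaran = 96.2.
Sum: 24.6 + 41.6 + 60.3 + 96.2 = 222.7 Myr.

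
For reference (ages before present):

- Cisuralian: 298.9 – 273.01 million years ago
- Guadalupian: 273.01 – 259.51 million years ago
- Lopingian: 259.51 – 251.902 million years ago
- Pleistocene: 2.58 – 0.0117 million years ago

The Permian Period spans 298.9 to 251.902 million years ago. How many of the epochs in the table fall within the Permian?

3

Epochs inside 298.9–251.902 Ma: Cisuralian, Guadalupian, Lopingian — 3 in total.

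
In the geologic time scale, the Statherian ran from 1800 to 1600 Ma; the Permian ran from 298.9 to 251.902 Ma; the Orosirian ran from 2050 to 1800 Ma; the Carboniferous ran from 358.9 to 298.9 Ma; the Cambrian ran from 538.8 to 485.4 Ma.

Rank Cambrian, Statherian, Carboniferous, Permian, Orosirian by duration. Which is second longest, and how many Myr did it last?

Statherian, 200 million years

Start − end for each: Cambrian 538.8 − 485.4 = 53.4; Statherian 1800 − 1600 = 200; Carboniferous 358.9 − 298.9 = 60; Permian 298.9 − 251.902 = 46.998; Orosirian 2050 − 1800 = 250.
Ranking these from longest: Orosirian > Statherian > Carboniferous > Cambrian > Permian.
Position 2 in that ranking is Statherian, which lasted 200 Myr.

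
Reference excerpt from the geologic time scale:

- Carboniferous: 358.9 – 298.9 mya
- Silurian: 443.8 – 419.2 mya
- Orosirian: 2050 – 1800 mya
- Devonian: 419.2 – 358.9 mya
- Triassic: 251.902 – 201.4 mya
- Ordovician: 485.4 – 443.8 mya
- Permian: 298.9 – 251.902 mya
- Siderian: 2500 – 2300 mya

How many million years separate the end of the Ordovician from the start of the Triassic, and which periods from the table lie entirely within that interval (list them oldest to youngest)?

End of Ordovician = 443.8 Ma; start of Triassic = 251.902 Ma.
Gap = 443.8 − 251.902 = 191.898 Myr.
Periods wholly inside 443.8–251.902 Ma: Silurian (443.8–419.2), Devonian (419.2–358.9), Carboniferous (358.9–298.9), Permian (298.9–251.902).

191.898 million years; Silurian, Devonian, Carboniferous, Permian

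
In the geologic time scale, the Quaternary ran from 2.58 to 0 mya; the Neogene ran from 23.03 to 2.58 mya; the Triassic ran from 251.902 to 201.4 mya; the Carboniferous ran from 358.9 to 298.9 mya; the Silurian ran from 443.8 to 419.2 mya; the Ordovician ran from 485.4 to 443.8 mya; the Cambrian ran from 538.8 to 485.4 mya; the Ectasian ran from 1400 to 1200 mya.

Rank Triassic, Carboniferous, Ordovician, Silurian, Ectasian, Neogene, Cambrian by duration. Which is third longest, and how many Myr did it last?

Cambrian, 53.4 million years

Start − end for each: Triassic 251.902 − 201.4 = 50.502; Carboniferous 358.9 − 298.9 = 60; Ordovician 485.4 − 443.8 = 41.6; Silurian 443.8 − 419.2 = 24.6; Ectasian 1400 − 1200 = 200; Neogene 23.03 − 2.58 = 20.45; Cambrian 538.8 − 485.4 = 53.4.
Ranking these from longest: Ectasian > Carboniferous > Cambrian > Triassic > Ordovician > Silurian > Neogene.
Position 3 in that ranking is Cambrian, which lasted 53.4 Myr.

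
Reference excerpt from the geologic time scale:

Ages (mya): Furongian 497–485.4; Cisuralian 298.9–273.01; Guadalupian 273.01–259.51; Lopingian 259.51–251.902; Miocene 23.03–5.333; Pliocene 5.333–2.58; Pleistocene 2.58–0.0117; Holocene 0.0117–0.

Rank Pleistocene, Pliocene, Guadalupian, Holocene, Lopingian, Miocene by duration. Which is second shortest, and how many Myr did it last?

Pleistocene, 2.5683 million years

Start − end for each: Pleistocene 2.58 − 0.0117 = 2.5683; Pliocene 5.333 − 2.58 = 2.753; Guadalupian 273.01 − 259.51 = 13.5; Holocene 0.0117 − 0 = 0.0117; Lopingian 259.51 − 251.902 = 7.608; Miocene 23.03 − 5.333 = 17.697.
Ranking these from shortest: Holocene < Pleistocene < Pliocene < Lopingian < Guadalupian < Miocene.
Position 2 in that ranking is Pleistocene, which lasted 2.5683 Myr.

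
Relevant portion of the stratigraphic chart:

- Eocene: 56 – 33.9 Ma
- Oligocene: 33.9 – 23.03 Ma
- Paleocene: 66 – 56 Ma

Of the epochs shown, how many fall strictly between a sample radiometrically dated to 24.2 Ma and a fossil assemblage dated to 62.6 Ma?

The older date is 62.6 Ma and the younger is 24.2 Ma.
Epochs with start < 62.6 and end > 24.2 Ma: Eocene (56–33.9).
That is 1 complete epoch.

1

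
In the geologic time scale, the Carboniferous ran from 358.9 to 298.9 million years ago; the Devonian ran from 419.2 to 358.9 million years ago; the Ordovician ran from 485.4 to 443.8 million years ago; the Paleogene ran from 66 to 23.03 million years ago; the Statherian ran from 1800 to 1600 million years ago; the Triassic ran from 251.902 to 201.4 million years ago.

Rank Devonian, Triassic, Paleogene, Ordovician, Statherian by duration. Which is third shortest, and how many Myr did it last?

Start − end for each: Devonian 419.2 − 358.9 = 60.3; Triassic 251.902 − 201.4 = 50.502; Paleogene 66 − 23.03 = 42.97; Ordovician 485.4 − 443.8 = 41.6; Statherian 1800 − 1600 = 200.
Ranking these from shortest: Ordovician < Paleogene < Triassic < Devonian < Statherian.
Position 3 in that ranking is Triassic, which lasted 50.502 Myr.

Triassic, 50.502 million years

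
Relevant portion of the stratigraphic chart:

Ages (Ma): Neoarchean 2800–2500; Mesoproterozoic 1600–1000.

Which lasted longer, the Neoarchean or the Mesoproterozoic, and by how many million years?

Neoarchean: 2800 − 2500 = 300 Myr.
Mesoproterozoic: 1600 − 1000 = 600 Myr.
Difference: 600 − 300 = 300 Myr, so the Mesoproterozoic was longer.

Mesoproterozoic, by 300 million years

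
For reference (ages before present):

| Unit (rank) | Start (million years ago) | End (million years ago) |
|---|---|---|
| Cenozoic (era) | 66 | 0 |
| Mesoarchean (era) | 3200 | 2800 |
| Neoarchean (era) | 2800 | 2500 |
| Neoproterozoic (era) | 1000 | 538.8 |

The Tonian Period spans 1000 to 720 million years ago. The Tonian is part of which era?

The Tonian (1000–720 Ma) lies entirely within 1000–538.8 Ma, the Neoproterozoic Era.

Neoproterozoic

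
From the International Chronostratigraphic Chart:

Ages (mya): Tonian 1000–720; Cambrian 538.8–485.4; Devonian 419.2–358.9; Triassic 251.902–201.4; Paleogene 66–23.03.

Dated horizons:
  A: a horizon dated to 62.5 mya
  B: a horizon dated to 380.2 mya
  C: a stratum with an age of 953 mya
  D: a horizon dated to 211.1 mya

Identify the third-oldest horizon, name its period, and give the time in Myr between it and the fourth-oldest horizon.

Sorted oldest-first by Ma: C (953), B (380.2), D (211.1), A (62.5).
The third oldest is D at 211.1 Ma, which lies in 251.902–201.4 Ma: the Triassic.
The fourth oldest is A at 62.5 Ma; separation = |211.1 − 62.5| = 148.6 Myr.

D, in the Triassic; 148.6 million years to A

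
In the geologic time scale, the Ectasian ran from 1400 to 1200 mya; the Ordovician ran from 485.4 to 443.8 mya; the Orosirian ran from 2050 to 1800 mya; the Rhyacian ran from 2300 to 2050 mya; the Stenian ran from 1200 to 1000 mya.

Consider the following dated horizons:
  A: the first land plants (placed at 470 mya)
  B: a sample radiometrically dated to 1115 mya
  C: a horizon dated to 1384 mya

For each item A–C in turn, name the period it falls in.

A: 470 Ma lies in 485.4–443.8 Ma, so Ordovician.
B: 1115 Ma lies in 1200–1000 Ma, so Stenian.
C: 1384 Ma lies in 1400–1200 Ma, so Ectasian.

A — Ordovician; B — Stenian; C — Ectasian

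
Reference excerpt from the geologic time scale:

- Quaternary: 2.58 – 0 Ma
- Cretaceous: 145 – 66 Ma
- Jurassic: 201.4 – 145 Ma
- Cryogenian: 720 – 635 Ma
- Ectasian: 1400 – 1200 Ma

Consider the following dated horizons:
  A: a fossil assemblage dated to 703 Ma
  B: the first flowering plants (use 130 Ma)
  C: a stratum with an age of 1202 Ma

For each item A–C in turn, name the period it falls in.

A — Cryogenian; B — Cretaceous; C — Ectasian

Match each age against the start–end ranges in the excerpt: A = 703 Ma → Cryogenian (720–635); B = 130 Ma → Cretaceous (145–66); C = 1202 Ma → Ectasian (1400–1200).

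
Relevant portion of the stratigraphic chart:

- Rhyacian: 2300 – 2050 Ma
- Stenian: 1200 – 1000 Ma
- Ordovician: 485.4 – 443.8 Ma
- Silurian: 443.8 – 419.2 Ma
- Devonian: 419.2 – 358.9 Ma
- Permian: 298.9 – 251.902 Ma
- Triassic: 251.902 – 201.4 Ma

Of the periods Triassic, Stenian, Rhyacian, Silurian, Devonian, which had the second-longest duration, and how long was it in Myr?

Stenian, 200 million years

Start − end for each: Triassic 251.902 − 201.4 = 50.502; Stenian 1200 − 1000 = 200; Rhyacian 2300 − 2050 = 250; Silurian 443.8 − 419.2 = 24.6; Devonian 419.2 − 358.9 = 60.3.
Ranking these from longest: Rhyacian > Stenian > Devonian > Triassic > Silurian.
Position 2 in that ranking is Stenian, which lasted 200 Myr.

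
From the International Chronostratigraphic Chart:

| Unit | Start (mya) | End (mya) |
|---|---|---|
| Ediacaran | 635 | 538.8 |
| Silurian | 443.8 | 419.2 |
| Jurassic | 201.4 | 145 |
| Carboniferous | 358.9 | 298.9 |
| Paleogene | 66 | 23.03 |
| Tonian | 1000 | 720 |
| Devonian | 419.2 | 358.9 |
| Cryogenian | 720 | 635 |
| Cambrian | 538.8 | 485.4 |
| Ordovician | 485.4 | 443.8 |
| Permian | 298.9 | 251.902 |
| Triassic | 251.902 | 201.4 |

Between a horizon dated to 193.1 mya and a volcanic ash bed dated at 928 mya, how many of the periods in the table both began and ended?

9

928 Ma sits inside the Tonian (1000–720) and 193.1 Ma inside the Jurassic (201.4–145); neither of those is wholly between the two dates.
The listed periods lying completely between them are Cryogenian, Ediacaran, Cambrian, Ordovician, Silurian, Devonian, Carboniferous, Permian, Triassic — 9 in all.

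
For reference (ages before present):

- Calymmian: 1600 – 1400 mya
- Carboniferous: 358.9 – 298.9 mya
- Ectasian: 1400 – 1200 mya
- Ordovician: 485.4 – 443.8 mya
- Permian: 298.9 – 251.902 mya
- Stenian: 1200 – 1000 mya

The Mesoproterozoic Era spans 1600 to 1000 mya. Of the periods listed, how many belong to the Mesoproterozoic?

Periods inside 1600–1000 Ma: Calymmian, Ectasian, Stenian — 3 in total.

3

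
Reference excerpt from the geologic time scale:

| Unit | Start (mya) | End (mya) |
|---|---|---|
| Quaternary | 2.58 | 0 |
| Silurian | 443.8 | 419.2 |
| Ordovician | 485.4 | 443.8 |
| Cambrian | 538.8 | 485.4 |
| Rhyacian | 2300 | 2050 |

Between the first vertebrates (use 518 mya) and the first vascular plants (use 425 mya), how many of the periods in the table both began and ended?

1

518 Ma sits inside the Cambrian (538.8–485.4) and 425 Ma inside the Silurian (443.8–419.2); neither of those is wholly between the two dates.
The listed periods lying completely between them are Ordovician — 1 in all.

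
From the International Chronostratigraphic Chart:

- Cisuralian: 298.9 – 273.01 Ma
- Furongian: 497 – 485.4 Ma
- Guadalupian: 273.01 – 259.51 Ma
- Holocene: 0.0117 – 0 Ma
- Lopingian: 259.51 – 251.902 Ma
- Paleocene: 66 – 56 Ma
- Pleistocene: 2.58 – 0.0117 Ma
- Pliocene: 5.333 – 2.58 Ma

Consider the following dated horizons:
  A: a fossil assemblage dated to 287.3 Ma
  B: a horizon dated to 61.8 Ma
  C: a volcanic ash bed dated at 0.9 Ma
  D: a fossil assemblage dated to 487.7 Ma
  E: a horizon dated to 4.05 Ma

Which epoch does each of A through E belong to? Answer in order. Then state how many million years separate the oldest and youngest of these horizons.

A: 287.3 Ma lies in 298.9–273.01 Ma, so Cisuralian.
B: 61.8 Ma lies in 66–56 Ma, so Paleocene.
C: 0.9 Ma lies in 2.58–0.0117 Ma, so Pleistocene.
D: 487.7 Ma lies in 497–485.4 Ma, so Furongian.
E: 4.05 Ma lies in 5.333–2.58 Ma, so Pliocene.
Oldest = 487.7 Ma, youngest = 0.9 Ma → span 486.8 Myr.

A — Cisuralian; B — Paleocene; C — Pleistocene; D — Furongian; E — Pliocene; span 486.8 million years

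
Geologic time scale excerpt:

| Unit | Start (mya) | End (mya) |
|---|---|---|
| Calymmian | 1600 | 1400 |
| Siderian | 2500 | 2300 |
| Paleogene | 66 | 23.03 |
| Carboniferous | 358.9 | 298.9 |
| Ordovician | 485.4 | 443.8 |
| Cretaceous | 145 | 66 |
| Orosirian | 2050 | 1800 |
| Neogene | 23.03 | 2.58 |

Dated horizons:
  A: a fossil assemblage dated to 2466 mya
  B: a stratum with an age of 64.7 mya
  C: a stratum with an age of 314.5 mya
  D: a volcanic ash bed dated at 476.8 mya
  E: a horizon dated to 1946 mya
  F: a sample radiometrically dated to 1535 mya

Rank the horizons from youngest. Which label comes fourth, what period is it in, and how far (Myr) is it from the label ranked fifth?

F, in the Calymmian; 411 million years to E

Sorted youngest-first by Ma: B (64.7), C (314.5), D (476.8), F (1535), E (1946), A (2466).
The fourth youngest is F at 1535 Ma, which lies in 1600–1400 Ma: the Calymmian.
The fifth youngest is E at 1946 Ma; separation = |1535 − 1946| = 411 Myr.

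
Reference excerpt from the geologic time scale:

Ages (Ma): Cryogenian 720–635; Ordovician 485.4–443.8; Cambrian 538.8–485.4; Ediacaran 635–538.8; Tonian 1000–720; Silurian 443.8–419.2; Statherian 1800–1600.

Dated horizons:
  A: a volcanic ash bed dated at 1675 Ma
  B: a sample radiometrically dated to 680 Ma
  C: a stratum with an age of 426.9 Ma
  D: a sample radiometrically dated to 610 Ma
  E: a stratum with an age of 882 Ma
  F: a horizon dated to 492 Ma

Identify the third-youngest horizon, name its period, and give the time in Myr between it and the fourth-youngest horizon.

D, in the Ediacaran; 70 million years to B

Smaller Ma means younger, so youngest first: C 426.9 < F 492 < D 610 < B 680 < E 882 < A 1675.
Counting 3 along gives D (610 Ma); the excerpt puts that inside the Ediacaran, 635–538.8 Ma.
Next in line is B (680 Ma), and 680 − 610 = 70 Myr.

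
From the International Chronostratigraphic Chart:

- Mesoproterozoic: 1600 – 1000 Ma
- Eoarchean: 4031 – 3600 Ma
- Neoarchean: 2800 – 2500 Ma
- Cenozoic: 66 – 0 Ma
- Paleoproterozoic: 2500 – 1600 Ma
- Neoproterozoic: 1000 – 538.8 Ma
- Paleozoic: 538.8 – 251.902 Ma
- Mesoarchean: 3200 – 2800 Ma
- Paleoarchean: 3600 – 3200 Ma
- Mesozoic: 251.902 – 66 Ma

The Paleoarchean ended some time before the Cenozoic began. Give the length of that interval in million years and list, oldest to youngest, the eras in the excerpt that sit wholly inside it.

3134 million years; Mesoarchean, Neoarchean, Paleoproterozoic, Mesoproterozoic, Neoproterozoic, Paleozoic, Mesozoic

The Paleoarchean closes at 3200 Ma and the Cenozoic opens at 66 Ma, so the interval is 3200 − 66 = 3134 Myr.
An era fits inside if it starts at or after 3200 Ma and ends at or before 66 Ma; oldest first that gives Mesoarchean, Neoarchean, Paleoproterozoic, Mesoproterozoic, Neoproterozoic, Paleozoic, Mesozoic.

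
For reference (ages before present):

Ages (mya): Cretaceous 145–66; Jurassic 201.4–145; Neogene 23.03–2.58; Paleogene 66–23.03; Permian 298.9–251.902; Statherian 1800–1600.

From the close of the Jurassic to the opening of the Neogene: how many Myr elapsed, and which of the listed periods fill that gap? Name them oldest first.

121.97 million years; Cretaceous, Paleogene

The Jurassic closes at 145 Ma and the Neogene opens at 23.03 Ma, so the interval is 145 − 23.03 = 121.97 Myr.
A period fits inside if it starts at or after 145 Ma and ends at or before 23.03 Ma; oldest first that gives Cretaceous, Paleogene.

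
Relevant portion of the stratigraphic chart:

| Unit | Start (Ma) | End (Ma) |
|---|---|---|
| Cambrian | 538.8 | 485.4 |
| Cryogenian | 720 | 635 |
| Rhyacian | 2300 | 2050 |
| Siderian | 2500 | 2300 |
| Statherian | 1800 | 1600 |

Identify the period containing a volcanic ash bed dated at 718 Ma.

Cryogenian

718 Ma lies between 720 and 635 Ma, so it falls in the Cryogenian.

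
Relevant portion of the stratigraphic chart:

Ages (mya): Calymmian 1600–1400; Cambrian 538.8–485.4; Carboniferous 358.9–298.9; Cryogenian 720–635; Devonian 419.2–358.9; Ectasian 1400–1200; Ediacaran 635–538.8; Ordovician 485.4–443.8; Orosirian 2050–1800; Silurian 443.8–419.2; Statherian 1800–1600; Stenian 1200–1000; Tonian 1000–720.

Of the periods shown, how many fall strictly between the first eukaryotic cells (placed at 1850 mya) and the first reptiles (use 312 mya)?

11

1850 Ma sits inside the Orosirian (2050–1800) and 312 Ma inside the Carboniferous (358.9–298.9); neither of those is wholly between the two dates.
The listed periods lying completely between them are Statherian, Calymmian, Ectasian, Stenian, Tonian, Cryogenian, Ediacaran, Cambrian, Ordovician, Silurian, Devonian — 11 in all.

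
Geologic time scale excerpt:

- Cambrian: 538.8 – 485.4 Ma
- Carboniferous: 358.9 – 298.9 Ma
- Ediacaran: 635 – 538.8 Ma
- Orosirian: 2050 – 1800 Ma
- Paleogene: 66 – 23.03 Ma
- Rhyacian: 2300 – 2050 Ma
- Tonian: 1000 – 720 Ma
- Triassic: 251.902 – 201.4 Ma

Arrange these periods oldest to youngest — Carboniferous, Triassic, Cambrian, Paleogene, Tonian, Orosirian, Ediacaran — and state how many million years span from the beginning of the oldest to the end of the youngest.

Orosirian, Tonian, Ediacaran, Cambrian, Carboniferous, Triassic, Paleogene; total span 2026.97 Myr

Start ages (Ma): Orosirian 2050, Tonian 1000, Ediacaran 635, Cambrian 538.8, Carboniferous 358.9, Triassic 251.902, Paleogene 66.
Ordered oldest to youngest: Orosirian, Tonian, Ediacaran, Cambrian, Carboniferous, Triassic, Paleogene.
Span = 2050 − 23.03 = 2026.97 Myr.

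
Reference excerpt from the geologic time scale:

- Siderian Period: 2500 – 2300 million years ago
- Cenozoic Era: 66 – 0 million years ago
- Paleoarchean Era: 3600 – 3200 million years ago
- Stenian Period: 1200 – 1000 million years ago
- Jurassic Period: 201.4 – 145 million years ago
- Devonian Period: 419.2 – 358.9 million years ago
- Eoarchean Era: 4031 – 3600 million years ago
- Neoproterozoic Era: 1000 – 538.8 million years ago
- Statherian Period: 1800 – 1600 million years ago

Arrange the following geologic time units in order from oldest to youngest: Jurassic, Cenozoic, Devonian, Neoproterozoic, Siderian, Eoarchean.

The oldest of these is Eoarchean (starts 4031 Ma) and the youngest is Cenozoic (ends 0 Ma).
In between, by decreasing start age: Siderian (2500), Neoproterozoic (1000), Devonian (419.2), Jurassic (201.4).

Eoarchean → Siderian → Neoproterozoic → Devonian → Jurassic → Cenozoic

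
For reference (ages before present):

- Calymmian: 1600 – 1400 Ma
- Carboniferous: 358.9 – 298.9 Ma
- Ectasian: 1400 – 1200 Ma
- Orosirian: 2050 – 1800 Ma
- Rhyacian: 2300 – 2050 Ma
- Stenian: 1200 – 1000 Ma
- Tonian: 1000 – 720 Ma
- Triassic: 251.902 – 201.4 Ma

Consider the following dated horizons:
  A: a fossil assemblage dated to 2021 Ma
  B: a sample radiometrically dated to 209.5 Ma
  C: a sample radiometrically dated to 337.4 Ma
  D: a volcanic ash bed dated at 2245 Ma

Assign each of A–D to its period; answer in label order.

Match each age against the start–end ranges in the excerpt: A = 2021 Ma → Orosirian (2050–1800); B = 209.5 Ma → Triassic (251.902–201.4); C = 337.4 Ma → Carboniferous (358.9–298.9); D = 2245 Ma → Rhyacian (2300–2050).

A — Orosirian; B — Triassic; C — Carboniferous; D — Rhyacian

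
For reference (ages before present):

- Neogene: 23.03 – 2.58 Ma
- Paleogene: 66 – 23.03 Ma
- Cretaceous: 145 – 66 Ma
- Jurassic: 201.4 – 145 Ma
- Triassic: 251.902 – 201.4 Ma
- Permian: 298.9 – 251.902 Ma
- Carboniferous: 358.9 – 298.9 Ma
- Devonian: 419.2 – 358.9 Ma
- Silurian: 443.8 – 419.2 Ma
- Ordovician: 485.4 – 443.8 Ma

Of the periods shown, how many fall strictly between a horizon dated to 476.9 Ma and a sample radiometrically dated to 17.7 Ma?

8

The older date is 476.9 Ma and the younger is 17.7 Ma.
Periods with start < 476.9 and end > 17.7 Ma: Silurian (443.8–419.2), Devonian (419.2–358.9), Carboniferous (358.9–298.9), Permian (298.9–251.902), Triassic (251.902–201.4), Jurassic (201.4–145), Cretaceous (145–66), Paleogene (66–23.03).
That is 8 complete periods.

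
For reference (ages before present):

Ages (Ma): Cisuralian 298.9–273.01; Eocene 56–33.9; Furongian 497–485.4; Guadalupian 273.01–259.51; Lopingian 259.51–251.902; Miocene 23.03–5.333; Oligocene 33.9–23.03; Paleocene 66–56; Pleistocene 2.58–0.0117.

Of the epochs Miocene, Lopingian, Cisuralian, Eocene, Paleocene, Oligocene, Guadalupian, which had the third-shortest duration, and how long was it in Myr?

Durations: Miocene 17.697; Lopingian 7.608; Cisuralian 25.89; Eocene 22.1; Paleocene 10; Oligocene 10.87; Guadalupian 13.5 Myr.
Sorted shortest-first: Lopingian (7.608), Paleocene (10), Oligocene (10.87), Guadalupian (13.5), Miocene (17.697), Eocene (22.1), Cisuralian (25.89).
The third shortest is Oligocene at 10.87 Myr.

Oligocene, 10.87 million years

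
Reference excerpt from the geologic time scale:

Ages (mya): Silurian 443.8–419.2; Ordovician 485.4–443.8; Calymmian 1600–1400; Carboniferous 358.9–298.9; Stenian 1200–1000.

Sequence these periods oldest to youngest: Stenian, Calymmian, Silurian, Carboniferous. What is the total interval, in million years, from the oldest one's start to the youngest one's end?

Calymmian → Stenian → Silurian → Carboniferous; total span 1301.1 Myr

From the excerpt: Stenian 1200–1000; Calymmian 1600–1400; Silurian 443.8–419.2; Carboniferous 358.9–298.9 (Ma).
Larger Ma is earlier, so the oldest is Calymmian and the youngest is Carboniferous; oldest to youngest: Calymmian, Stenian, Silurian, Carboniferous.
Oldest start 1600 minus youngest end 298.9 gives 1301.1 Myr overall.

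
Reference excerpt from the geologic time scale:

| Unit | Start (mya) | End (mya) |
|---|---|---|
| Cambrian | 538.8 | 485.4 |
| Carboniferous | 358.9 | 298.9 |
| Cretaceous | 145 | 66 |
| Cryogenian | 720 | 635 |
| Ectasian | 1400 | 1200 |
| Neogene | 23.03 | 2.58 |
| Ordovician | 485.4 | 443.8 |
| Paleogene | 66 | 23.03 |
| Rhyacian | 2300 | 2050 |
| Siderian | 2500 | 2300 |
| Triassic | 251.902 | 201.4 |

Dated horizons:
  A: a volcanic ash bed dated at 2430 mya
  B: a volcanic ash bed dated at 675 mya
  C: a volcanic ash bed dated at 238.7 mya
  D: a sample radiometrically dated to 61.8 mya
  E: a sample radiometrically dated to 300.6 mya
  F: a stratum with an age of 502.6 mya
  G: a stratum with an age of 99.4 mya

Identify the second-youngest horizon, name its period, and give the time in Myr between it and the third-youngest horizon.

G, in the Cretaceous; 139.3 million years to C

Sorted youngest-first by Ma: D (61.8), G (99.4), C (238.7), E (300.6), F (502.6), B (675), A (2430).
The second youngest is G at 99.4 Ma, which lies in 145–66 Ma: the Cretaceous.
The third youngest is C at 238.7 Ma; separation = |99.4 − 238.7| = 139.3 Myr.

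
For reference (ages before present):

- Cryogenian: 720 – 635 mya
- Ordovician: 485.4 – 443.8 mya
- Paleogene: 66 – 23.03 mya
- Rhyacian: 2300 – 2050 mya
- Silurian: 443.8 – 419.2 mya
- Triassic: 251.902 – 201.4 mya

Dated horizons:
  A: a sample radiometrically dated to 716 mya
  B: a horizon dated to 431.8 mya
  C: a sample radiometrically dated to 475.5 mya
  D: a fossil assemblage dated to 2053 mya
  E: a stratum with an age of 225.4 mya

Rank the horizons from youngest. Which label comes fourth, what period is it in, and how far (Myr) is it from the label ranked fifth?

A, in the Cryogenian; 1337 million years to D

Sorted youngest-first by Ma: E (225.4), B (431.8), C (475.5), A (716), D (2053).
The fourth youngest is A at 716 Ma, which lies in 720–635 Ma: the Cryogenian.
The fifth youngest is D at 2053 Ma; separation = |716 − 2053| = 1337 Myr.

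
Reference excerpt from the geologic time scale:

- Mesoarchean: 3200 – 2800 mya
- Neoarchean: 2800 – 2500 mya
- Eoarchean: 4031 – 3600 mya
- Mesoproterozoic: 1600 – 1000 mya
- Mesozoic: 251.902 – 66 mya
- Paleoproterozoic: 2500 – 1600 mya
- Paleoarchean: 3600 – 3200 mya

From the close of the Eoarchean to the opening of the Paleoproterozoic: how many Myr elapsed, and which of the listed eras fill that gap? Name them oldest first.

1100 million years; Paleoarchean, Mesoarchean, Neoarchean

End of Eoarchean = 3600 Ma; start of Paleoproterozoic = 2500 Ma.
Gap = 3600 − 2500 = 1100 Myr.
Eras wholly inside 3600–2500 Ma: Paleoarchean (3600–3200), Mesoarchean (3200–2800), Neoarchean (2800–2500).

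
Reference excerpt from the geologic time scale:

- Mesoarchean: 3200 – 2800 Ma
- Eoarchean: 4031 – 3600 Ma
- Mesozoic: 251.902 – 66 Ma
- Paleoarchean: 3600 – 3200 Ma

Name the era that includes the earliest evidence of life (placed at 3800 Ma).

Eoarchean

3800 Ma lies between 4031 and 3600 Ma, so it falls in the Eoarchean.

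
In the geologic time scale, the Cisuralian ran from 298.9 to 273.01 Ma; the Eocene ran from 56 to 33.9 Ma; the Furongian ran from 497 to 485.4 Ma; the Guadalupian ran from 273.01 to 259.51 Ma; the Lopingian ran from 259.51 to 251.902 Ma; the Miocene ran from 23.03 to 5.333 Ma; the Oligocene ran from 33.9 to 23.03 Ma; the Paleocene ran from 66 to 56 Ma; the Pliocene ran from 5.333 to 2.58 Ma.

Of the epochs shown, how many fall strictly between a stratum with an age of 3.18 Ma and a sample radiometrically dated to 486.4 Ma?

7

The older date is 486.4 Ma and the younger is 3.18 Ma.
Epochs with start < 486.4 and end > 3.18 Ma: Cisuralian (298.9–273.01), Guadalupian (273.01–259.51), Lopingian (259.51–251.902), Paleocene (66–56), Eocene (56–33.9), Oligocene (33.9–23.03), Miocene (23.03–5.333).
That is 7 complete epochs.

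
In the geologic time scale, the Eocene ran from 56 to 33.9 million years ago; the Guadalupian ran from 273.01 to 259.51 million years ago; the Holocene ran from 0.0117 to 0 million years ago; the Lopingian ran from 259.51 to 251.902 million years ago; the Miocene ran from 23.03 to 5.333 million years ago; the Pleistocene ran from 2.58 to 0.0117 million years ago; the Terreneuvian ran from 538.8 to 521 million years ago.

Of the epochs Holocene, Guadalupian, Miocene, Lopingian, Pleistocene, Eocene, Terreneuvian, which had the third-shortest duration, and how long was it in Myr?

Start − end for each: Holocene 0.0117 − 0 = 0.0117; Guadalupian 273.01 − 259.51 = 13.5; Miocene 23.03 − 5.333 = 17.697; Lopingian 259.51 − 251.902 = 7.608; Pleistocene 2.58 − 0.0117 = 2.5683; Eocene 56 − 33.9 = 22.1; Terreneuvian 538.8 − 521 = 17.8.
Ranking these from shortest: Holocene < Pleistocene < Lopingian < Guadalupian < Miocene < Terreneuvian < Eocene.
Position 3 in that ranking is Lopingian, which lasted 7.608 Myr.

Lopingian, 7.608 million years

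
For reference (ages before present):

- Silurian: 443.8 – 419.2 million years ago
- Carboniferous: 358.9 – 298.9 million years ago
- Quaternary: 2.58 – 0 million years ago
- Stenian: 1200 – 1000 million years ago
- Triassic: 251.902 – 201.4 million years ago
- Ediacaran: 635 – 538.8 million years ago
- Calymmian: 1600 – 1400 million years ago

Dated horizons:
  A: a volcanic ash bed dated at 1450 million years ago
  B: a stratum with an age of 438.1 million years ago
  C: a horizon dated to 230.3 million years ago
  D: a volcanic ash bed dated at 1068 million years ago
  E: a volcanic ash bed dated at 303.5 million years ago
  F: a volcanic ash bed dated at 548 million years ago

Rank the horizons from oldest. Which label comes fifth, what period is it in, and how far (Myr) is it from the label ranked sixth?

Sorted oldest-first by Ma: A (1450), D (1068), F (548), B (438.1), E (303.5), C (230.3).
The fifth oldest is E at 303.5 Ma, which lies in 358.9–298.9 Ma: the Carboniferous.
The sixth oldest is C at 230.3 Ma; separation = |303.5 − 230.3| = 73.2 Myr.

E, in the Carboniferous; 73.2 million years to C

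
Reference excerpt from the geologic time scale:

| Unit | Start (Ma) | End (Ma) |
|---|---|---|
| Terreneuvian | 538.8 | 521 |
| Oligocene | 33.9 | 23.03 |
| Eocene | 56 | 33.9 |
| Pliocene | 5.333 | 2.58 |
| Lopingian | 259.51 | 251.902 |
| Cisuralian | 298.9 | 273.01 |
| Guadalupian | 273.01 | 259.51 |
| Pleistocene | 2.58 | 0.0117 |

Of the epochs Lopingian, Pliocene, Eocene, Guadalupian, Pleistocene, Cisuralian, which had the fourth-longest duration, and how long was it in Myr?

Lopingian, 7.608 million years

Durations: Lopingian 7.608; Pliocene 2.753; Eocene 22.1; Guadalupian 13.5; Pleistocene 2.5683; Cisuralian 25.89 Myr.
Sorted longest-first: Cisuralian (25.89), Eocene (22.1), Guadalupian (13.5), Lopingian (7.608), Pliocene (2.753), Pleistocene (2.5683).
The fourth longest is Lopingian at 7.608 Myr.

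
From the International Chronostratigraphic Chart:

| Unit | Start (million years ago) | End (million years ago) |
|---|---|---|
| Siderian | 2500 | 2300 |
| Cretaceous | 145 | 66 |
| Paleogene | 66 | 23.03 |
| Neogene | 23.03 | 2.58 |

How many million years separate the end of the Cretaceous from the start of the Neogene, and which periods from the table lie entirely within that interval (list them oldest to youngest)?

42.97 million years; Paleogene

The Cretaceous closes at 66 Ma and the Neogene opens at 23.03 Ma, so the interval is 66 − 23.03 = 42.97 Myr.
A period fits inside if it starts at or after 66 Ma and ends at or before 23.03 Ma; oldest first that gives Paleogene.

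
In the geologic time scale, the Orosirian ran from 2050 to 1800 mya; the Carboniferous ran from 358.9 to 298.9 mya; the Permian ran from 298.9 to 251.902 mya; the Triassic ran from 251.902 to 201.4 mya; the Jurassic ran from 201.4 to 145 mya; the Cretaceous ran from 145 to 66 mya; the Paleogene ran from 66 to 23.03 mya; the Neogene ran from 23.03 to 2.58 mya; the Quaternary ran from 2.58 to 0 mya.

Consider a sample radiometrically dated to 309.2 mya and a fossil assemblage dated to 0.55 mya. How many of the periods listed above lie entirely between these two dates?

6

The older date is 309.2 Ma and the younger is 0.55 Ma.
Periods with start < 309.2 and end > 0.55 Ma: Permian (298.9–251.902), Triassic (251.902–201.4), Jurassic (201.4–145), Cretaceous (145–66), Paleogene (66–23.03), Neogene (23.03–2.58).
That is 6 complete periods.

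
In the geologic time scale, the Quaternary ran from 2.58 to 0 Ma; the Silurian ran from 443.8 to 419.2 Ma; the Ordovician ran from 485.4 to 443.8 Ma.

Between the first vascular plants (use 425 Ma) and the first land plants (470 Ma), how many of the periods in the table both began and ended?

0

The older date is 470 Ma and the younger is 425 Ma.
No period both begins after 470 Ma and ends before 425 Ma, so the count is 0.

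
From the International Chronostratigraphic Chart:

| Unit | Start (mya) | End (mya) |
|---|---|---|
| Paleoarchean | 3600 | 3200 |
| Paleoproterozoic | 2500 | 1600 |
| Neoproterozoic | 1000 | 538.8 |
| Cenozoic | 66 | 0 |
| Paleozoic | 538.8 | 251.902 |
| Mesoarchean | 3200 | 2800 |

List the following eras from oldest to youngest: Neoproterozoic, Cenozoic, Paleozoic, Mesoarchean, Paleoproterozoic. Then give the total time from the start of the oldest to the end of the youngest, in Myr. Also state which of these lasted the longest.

Start ages (Ma): Mesoarchean 3200, Paleoproterozoic 2500, Neoproterozoic 1000, Paleozoic 538.8, Cenozoic 66.
Ordered oldest to youngest: Mesoarchean, Paleoproterozoic, Neoproterozoic, Paleozoic, Cenozoic.
Span = 3200 − 0 = 3200 Myr.
Durations: Mesoarchean 400, Cenozoic 66, Paleoproterozoic 900, Neoproterozoic 461.2, Paleozoic 286.898 → longest is Paleoproterozoic (900 Myr).

Mesoarchean → Paleoproterozoic → Neoproterozoic → Paleozoic → Cenozoic; total span 3200 Myr; longest is Paleoproterozoic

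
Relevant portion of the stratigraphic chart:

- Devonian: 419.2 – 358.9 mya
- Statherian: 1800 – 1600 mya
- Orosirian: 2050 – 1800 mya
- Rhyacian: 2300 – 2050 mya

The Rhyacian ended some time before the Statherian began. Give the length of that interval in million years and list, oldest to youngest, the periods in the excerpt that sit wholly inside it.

250 million years; Orosirian

The Rhyacian closes at 2050 Ma and the Statherian opens at 1800 Ma, so the interval is 2050 − 1800 = 250 Myr.
A period fits inside if it starts at or after 2050 Ma and ends at or before 1800 Ma; oldest first that gives Orosirian.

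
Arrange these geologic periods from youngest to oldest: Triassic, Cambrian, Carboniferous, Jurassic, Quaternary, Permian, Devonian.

Group by era (each group listed oldest first) — Paleozoic: Cambrian, Devonian, Carboniferous, Permian; Mesozoic: Triassic, Jurassic; Cenozoic: Quaternary. The eras run Paleozoic → Mesozoic → Cenozoic. Concatenating the groups in that era order and then reversing gives youngest to oldest.

Quaternary, Jurassic, Triassic, Permian, Carboniferous, Devonian, Cambrian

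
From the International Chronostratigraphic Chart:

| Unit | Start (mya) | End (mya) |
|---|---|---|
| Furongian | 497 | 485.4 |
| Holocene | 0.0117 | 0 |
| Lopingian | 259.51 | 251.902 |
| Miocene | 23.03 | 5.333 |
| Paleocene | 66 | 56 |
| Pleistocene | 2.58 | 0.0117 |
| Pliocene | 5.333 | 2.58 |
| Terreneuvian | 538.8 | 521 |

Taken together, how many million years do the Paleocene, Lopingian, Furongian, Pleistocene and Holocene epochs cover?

Duration is start − end for each: (66 − 56) + (259.51 − 251.902) + (497 − 485.4) + (2.58 − 0.0117) + (0.0117 − 0).
That is 10 + 7.608 + 11.6 + 2.5683 + 0.0117, which totals 31.788 million years.

31.788 million years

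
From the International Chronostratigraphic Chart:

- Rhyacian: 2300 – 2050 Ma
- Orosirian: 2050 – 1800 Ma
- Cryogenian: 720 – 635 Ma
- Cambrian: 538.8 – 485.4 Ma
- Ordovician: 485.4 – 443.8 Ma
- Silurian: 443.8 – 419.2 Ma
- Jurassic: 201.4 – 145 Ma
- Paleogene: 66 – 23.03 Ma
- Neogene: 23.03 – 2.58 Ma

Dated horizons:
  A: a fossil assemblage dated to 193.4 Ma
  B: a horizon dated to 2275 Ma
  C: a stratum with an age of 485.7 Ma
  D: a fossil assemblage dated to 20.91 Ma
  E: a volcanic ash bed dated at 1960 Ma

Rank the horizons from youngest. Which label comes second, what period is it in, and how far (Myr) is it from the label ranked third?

A, in the Jurassic; 292.3 million years to C

Smaller Ma means younger, so youngest first: D 20.91 < A 193.4 < C 485.7 < E 1960 < B 2275.
Counting 2 along gives A (193.4 Ma); the excerpt puts that inside the Jurassic, 201.4–145 Ma.
Next in line is C (485.7 Ma), and 485.7 − 193.4 = 292.3 Myr.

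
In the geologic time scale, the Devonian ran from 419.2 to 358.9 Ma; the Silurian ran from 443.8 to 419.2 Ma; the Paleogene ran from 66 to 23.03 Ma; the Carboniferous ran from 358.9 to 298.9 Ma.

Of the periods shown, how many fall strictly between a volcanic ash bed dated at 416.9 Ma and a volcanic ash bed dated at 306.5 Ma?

Checking each listed span, none has both start < 416.9 Ma and end > 306.5 Ma — every period straddles one of the two dates or lies outside them — so the count is 0.

0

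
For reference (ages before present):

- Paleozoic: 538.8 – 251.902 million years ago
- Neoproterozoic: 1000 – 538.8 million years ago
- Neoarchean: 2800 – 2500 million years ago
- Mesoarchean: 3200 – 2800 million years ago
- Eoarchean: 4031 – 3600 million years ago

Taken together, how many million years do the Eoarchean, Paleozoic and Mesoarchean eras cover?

1117.898 million years

Duration is start − end for each: (4031 − 3600) + (538.8 − 251.902) + (3200 − 2800).
That is 431 + 286.898 + 400, which totals 1117.898 million years.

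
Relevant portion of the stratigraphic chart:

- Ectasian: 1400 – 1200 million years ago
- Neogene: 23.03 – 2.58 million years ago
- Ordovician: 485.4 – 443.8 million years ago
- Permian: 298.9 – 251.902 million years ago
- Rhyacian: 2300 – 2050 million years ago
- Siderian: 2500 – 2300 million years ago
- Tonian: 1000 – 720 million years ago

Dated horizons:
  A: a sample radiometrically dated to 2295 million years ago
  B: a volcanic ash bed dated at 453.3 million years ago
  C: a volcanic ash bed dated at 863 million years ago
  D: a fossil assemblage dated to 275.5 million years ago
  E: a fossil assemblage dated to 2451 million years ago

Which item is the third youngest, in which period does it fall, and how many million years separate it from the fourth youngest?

Smaller Ma means younger, so youngest first: D 275.5 < B 453.3 < C 863 < A 2295 < E 2451.
Counting 3 along gives C (863 Ma); the excerpt puts that inside the Tonian, 1000–720 Ma.
Next in line is A (2295 Ma), and 2295 − 863 = 1432 Myr.

C, in the Tonian; 1432 million years to A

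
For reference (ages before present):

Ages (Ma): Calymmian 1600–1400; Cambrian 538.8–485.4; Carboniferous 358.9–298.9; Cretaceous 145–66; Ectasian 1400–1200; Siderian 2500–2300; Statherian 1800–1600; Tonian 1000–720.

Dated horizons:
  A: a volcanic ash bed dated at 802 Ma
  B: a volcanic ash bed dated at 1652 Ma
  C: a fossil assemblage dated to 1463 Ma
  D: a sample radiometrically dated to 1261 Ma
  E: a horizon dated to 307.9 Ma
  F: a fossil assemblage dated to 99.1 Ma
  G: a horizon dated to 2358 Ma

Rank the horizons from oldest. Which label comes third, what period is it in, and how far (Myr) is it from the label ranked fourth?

C, in the Calymmian; 202 million years to D

Larger Ma means older, so oldest first: G 2358 > B 1652 > C 1463 > D 1261 > A 802 > E 307.9 > F 99.1.
Counting 3 along gives C (1463 Ma); the excerpt puts that inside the Calymmian, 1600–1400 Ma.
Next in line is D (1261 Ma), and 1463 − 1261 = 202 Myr.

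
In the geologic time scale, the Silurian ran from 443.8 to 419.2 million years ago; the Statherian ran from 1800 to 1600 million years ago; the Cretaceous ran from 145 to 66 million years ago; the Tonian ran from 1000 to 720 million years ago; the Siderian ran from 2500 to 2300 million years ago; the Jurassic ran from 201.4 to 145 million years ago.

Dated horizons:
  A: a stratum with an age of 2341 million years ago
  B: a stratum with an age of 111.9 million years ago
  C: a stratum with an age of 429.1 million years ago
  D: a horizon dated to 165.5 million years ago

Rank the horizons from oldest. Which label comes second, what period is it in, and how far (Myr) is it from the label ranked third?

Sorted oldest-first by Ma: A (2341), C (429.1), D (165.5), B (111.9).
The second oldest is C at 429.1 Ma, which lies in 443.8–419.2 Ma: the Silurian.
The third oldest is D at 165.5 Ma; separation = |429.1 − 165.5| = 263.6 Myr.

C, in the Silurian; 263.6 million years to D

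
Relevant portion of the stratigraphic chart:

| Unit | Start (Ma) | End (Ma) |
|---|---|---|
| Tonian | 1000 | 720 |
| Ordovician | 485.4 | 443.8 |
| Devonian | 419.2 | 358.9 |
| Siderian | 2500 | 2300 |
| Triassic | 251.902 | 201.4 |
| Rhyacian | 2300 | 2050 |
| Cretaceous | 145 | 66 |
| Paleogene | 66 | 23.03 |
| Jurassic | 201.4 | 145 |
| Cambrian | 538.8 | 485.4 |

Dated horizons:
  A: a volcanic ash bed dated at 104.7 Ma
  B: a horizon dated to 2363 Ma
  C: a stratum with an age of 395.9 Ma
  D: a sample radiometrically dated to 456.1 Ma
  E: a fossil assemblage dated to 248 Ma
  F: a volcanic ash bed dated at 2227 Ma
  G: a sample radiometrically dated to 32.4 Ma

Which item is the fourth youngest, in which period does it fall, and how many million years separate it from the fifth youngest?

Sorted youngest-first by Ma: G (32.4), A (104.7), E (248), C (395.9), D (456.1), F (2227), B (2363).
The fourth youngest is C at 395.9 Ma, which lies in 419.2–358.9 Ma: the Devonian.
The fifth youngest is D at 456.1 Ma; separation = |395.9 − 456.1| = 60.2 Myr.

C, in the Devonian; 60.2 million years to D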